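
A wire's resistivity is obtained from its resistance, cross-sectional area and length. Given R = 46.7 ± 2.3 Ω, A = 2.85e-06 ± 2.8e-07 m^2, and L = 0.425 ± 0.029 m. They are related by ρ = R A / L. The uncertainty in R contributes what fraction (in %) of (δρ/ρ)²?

(δρ/ρ)² = (1·δR/R)² + (1·δA/A)² + (-1·δL/L)²
  R term: (1×0.0493)² = 0.00243
  A term: (1×0.0982)² = 0.00965
  L term: (-1×0.0682)² = 0.00466
Total = 0.0167. Share from R = 0.00243/0.0167 = 0.145.

14.5%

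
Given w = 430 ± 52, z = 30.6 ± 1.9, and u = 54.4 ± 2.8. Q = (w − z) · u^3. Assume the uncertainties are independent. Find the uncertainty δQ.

Let h = w − z = 399. δh = √(δw² + δz²) = √(2700 + 3.61) = 52.0, so δh/h = 0.130.
Q is then a monomial in h, u:
δQ/Q = √((δh/h)² + (3·δu/u)²) = √(0.0170 + 0.0238) = 0.202
Q = 6.43e+07, so δQ = 0.202 × 6.43e+07 = 1.3e+07.

1.3e+07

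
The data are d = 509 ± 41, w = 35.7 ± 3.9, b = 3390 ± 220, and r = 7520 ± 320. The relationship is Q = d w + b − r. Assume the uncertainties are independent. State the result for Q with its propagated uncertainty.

14000 ± 2500

Let p = d·w = 18200. δp/p = √((1·δd/d)² + (1·δw/w)²) = √(0.00649 + 0.0119) = 0.136, so δp = 2470.
Q = p + b − r: δQ = √(δp² + δb² + δr²) = √(6.08e+06 + 48400 + 1.02e+05) = 2500
Q = 14000.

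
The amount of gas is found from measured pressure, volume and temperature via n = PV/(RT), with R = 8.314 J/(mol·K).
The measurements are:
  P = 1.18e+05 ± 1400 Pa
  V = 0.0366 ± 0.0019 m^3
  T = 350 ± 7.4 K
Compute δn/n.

Each factor contributes (exponent × relative error)² to (δn/n)²:
  (1·δP/P)² = (1×0.0119)² = 0.000141;  (1·δV/V)² = (1×0.0519)² = 0.00269;  (-1·δT/T)² = (-1×0.0211)² = 0.000447
δn/n = √(0.00328) = 0.0573

0.0573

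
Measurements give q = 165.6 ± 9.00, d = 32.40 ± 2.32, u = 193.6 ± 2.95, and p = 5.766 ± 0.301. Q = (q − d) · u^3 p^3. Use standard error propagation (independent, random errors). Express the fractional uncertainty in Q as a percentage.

17.7%

Let w = q − d = 133.2. δw = √(δq² + δd²) = √(81.0 + 5.38) = 9.29, so δw/w = 0.0698.
Q is then a monomial in w, u, p:
δQ/Q = √((δw/w)² + (3·δu/u)² + (3·δp/p)²) = √(0.00487 + 0.00209 + 0.0245) = 0.177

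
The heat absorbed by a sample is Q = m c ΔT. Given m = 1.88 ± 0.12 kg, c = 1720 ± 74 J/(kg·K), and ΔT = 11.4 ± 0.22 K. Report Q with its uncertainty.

36900 ± 2930 J

Each factor contributes (exponent × relative error)² to (δQ/Q)²:
  (1·δm/m)² = (1×0.0638)² = 0.00407;  (1·δc/c)² = (1×0.0430)² = 0.00185;  (1·δΔT/ΔT)² = (1×0.0193)² = 0.000372
δQ/Q = √(0.00630) = 0.0794
Q = 36900 J, so δQ = 0.0794 × 36900 = 2930 J.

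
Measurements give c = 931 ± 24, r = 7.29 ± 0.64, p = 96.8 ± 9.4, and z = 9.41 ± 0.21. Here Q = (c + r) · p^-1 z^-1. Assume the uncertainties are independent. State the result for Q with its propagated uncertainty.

1.03 ± 0.106

Let u = c + r = 938. δu = √(δc² + δr²) = √(576 + 0.410) = 24.0, so δu/u = 0.0256.
Q is then a monomial in u, p, z:
δQ/Q = √((δu/u)² + (-1·δp/p)² + (-1·δz/z)²) = √(0.000655 + 0.00943 + 0.000498) = 0.103
Q = 1.03, so δQ = 0.103 × 1.03 = 0.106.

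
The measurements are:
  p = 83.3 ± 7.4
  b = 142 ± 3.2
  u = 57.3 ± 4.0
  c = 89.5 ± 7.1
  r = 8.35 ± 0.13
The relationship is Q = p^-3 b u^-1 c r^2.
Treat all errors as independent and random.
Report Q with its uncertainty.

Relative error in a monomial: (δQ/Q)² = Σ (nᵢ · δxᵢ/xᵢ)².
  (-3·δp/p)² = (-3×0.0888)² = 0.0710;  (1·δb/b)² = (1×0.0225)² = 0.000508;  (-1·δu/u)² = (-1×0.0698)² = 0.00487;  (1·δc/c)² = (1×0.0793)² = 0.00629;  (2·δr/r)² = (2×0.0156)² = 0.000970
δQ/Q = √(0.0837) = 0.289
Q = 0.0268, so δQ = 0.289 × 0.0268 = 0.00774.

0.0268 ± 0.00774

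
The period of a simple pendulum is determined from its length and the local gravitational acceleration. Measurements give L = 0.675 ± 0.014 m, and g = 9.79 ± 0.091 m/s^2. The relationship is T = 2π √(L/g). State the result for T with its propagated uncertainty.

Since T is a product/quotient, work with relative uncertainties:
  (½·δL/L)² = (0.5×0.0207)² = 0.000108;  (−½·δg/g)² = (-0.5×0.00930)² = 2.16e-05
δT/T = √(0.000129) = 0.0114
T = 1.65 s, so δT = 0.0114 × 1.65 = 0.0187 s.

1.65 ± 0.0187 s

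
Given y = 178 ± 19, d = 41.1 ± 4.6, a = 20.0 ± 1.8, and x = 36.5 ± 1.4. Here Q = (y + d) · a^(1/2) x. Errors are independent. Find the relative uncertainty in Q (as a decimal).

Let u = y + d = 219. δu = √(δy² + δd²) = √(361 + 21.2) = 19.5, so δu/u = 0.0892.
Q is then a monomial in u, a, x:
δQ/Q = √((δu/u)² + (½·δa/a)² + (1·δx/x)²) = √(0.00796 + 0.00202 + 0.00147) = 0.107

0.107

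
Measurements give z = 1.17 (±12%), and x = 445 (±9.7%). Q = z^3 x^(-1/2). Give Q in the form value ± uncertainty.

Products/powers → add relative errors in quadrature, weighted by exponent:
  (3·δz/z)² = (3×0.120)² = 0.130;  (−½·δx/x)² = (-0.5×0.0970)² = 0.00235
δQ/Q = √(0.132) = 0.363
Q = 0.0759, so δQ = 0.363 × 0.0759 = 0.0276.

0.0759 ± 0.0276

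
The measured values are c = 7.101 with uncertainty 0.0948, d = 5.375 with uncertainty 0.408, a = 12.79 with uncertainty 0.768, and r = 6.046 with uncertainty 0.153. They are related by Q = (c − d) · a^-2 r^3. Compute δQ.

0.656

Let u = c − d = 1.726. δu = √(δc² + δd²) = √(0.00899 + 0.166) = 0.419, so δu/u = 0.243.
Q is then a monomial in u, a, r:
δQ/Q = √((δu/u)² + (-2·δa/a)² + (3·δr/r)²) = √(0.0589 + 0.0144 + 0.00576) = 0.281
Q = 2.332, so δQ = 0.281 × 2.332 = 0.656.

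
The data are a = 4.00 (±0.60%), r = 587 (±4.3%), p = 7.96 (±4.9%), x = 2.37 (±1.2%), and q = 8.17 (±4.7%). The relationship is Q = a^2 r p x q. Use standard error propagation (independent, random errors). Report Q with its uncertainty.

(1.45 ± 0.119) × 10^6

For a monomial Q ∝ a^2, r, p, x, q, fractional errors add in quadrature:
  (2·δa/a)² = (2×0.00600)² = 0.000144;  (1·δr/r)² = (1×0.0430)² = 0.00185;  (1·δp/p)² = (1×0.0490)² = 0.00240;  (1·δx/x)² = (1×0.0120)² = 0.000144;  (1·δq/q)² = (1×0.0470)² = 0.00221
δQ/Q = √(0.00675) = 0.0821
Q = 1.45e+06, so δQ = 0.0821 × 1.45e+06 = 1.19e+05.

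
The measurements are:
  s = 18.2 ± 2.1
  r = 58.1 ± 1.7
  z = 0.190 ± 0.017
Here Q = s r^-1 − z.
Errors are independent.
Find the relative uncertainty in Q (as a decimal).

Let p = s·r^-1 = 0.313. δp/p = √((1·δs/s)² + (-1·δr/r)²) = √(0.0133 + 0.000856) = 0.119, so δp = 0.0373.
Q = p − z: δQ = √(δp² + δz²) = √(0.00139 + 0.000289) = 0.0410
Q = 0.123, so δQ/Q = 0.0410/0.123 = 0.332.

0.332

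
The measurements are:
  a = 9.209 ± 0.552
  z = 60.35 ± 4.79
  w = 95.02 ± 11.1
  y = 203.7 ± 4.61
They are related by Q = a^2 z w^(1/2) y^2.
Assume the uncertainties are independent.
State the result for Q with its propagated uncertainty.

Relative error in a monomial: (δQ/Q)² = Σ (nᵢ · δxᵢ/xᵢ)².
  (2·δa/a)² = (2×0.0599)² = 0.0144;  (1·δz/z)² = (1×0.0794)² = 0.00630;  (½·δw/w)² = (0.5×0.117)² = 0.00341;  (2·δy/y)² = (2×0.0226)² = 0.00205
δQ/Q = √(0.0261) = 0.162
Q = 2.07e+09, so δQ = 0.162 × 2.07e+09 = 3.35e+08.

(2.070 ± 0.335) × 10^9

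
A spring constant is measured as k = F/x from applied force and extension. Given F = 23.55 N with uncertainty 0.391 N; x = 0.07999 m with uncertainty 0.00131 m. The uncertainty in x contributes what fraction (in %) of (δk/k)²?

(δk/k)² = (1·δF/F)² + (-1·δx/x)²
  F term: (1×0.0166)² = 0.000276
  x term: (-1×0.0164)² = 0.000268
Total = 0.000544. Share from x = 0.000268/0.000544 = 0.493.

49.3%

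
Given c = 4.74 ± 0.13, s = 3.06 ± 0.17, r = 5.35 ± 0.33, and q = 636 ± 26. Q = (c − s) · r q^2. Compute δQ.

Let u = c − s = 1.68. δu = √(δc² + δs²) = √(0.0169 + 0.0289) = 0.214, so δu/u = 0.127.
Q is then a monomial in u, r, q:
δQ/Q = √((δu/u)² + (1·δr/r)² + (2·δq/q)²) = √(0.0162 + 0.00380 + 0.00668) = 0.163
Q = 3.64e+06, so δQ = 0.163 × 3.64e+06 = 5.94e+05.

5.94e+05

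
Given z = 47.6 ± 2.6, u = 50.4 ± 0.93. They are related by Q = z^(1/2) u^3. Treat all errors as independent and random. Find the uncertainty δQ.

Products/powers → add relative errors in quadrature, weighted by exponent:
  (½·δz/z)² = (0.5×0.0546)² = 0.000746;  (3·δu/u)² = (3×0.0185)² = 0.00306
δQ/Q = √(0.00381) = 0.0617
Q = 8.83e+05, so δQ = 0.0617 × 8.83e+05 = 54500.

54500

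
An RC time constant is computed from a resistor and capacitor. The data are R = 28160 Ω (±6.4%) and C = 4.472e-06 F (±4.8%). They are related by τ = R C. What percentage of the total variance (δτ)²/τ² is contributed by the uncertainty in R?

64.0%

(δτ/τ)² = (1·δR/R)² + (1·δC/C)²
  R term: (1×0.0640)² = 0.00410
  C term: (1×0.0480)² = 0.00230
Total = 0.00640. Share from R = 0.00410/0.00640 = 0.640.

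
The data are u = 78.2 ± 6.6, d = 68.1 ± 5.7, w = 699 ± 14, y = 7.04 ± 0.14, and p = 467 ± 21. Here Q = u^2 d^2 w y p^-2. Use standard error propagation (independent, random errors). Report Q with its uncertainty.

Relative error in a monomial: (δQ/Q)² = Σ (nᵢ · δxᵢ/xᵢ)².
  (2·δu/u)² = (2×0.0844)² = 0.0285;  (2·δd/d)² = (2×0.0837)² = 0.0280;  (1·δw/w)² = (1×0.0200)² = 0.000401;  (1·δy/y)² = (1×0.0199)² = 0.000395;  (-2·δp/p)² = (-2×0.0450)² = 0.00809
δQ/Q = √(0.0654) = 0.256
Q = 6.4e+05, so δQ = 0.256 × 6.4e+05 = 1.64e+05.

(6.40 ± 1.64) × 10^5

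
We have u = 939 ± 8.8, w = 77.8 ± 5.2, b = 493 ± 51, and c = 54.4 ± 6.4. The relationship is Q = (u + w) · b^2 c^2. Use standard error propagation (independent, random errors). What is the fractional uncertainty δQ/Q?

Let h = u + w = 1020. δh = √(δu² + δw²) = √(77.4 + 27.0) = 10.2, so δh/h = 0.0101.
Q is then a monomial in h, b, c:
δQ/Q = √((δh/h)² + (2·δb/b)² + (2·δc/c)²) = √(0.000101 + 0.0428 + 0.0554) = 0.313

0.313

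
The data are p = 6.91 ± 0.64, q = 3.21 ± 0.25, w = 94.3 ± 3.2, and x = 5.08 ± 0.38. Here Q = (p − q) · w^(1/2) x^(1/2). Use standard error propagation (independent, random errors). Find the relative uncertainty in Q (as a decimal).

0.190

Let u = p − q = 3.70. δu = √(δp² + δq²) = √(0.410 + 0.0625) = 0.687, so δu/u = 0.186.
Q is then a monomial in u, w, x:
δQ/Q = √((δu/u)² + (½·δw/w)² + (½·δx/x)²) = √(0.0345 + 0.000288 + 0.00140) = 0.190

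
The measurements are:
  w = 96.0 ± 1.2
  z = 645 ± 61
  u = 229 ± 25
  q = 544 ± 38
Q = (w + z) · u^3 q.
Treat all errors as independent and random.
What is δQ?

Let h = w + z = 741. δh = √(δw² + δz²) = √(1.44 + 3720) = 61.0, so δh/h = 0.0823.
Q is then a monomial in h, u, q:
δQ/Q = √((δh/h)² + (3·δu/u)² + (1·δq/q)²) = √(0.00678 + 0.107 + 0.00488) = 0.345
Q = 4.84e+12, so δQ = 0.345 × 4.84e+12 = 1.67e+12.

1.67e+12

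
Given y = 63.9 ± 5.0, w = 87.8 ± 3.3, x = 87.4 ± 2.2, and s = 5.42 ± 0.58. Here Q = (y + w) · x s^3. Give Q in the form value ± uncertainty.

(2.11 ± 0.685) × 10^6

Let u = y + w = 152. δu = √(δy² + δw²) = √(25.0 + 10.9) = 5.99, so δu/u = 0.0395.
Q is then a monomial in u, x, s:
δQ/Q = √((δu/u)² + (1·δx/x)² + (3·δs/s)²) = √(0.00156 + 0.000634 + 0.103) = 0.324
Q = 2.11e+06, so δQ = 0.324 × 2.11e+06 = 6.85e+05.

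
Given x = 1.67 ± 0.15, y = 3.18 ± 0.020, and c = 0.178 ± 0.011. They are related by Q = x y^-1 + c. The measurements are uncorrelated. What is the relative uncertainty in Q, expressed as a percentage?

Let p = x·y^-1 = 0.525. δp/p = √((1·δx/x)² + (-1·δy/y)²) = √(0.00807 + 3.96e-05) = 0.0900, so δp = 0.0473.
Q = p + c: δQ = √(δp² + δc²) = √(0.00224 + 0.000121) = 0.0485
Q = 0.703, so δQ/Q = 0.0485/0.703 = 0.0690.

6.90%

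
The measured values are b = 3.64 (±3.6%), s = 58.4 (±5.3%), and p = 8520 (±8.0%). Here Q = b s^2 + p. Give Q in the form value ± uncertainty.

20900 ± 1550

Let w = b·s^2 = 12400. δw/w = √((1·δb/b)² + (2·δs/s)²) = √(0.00130 + 0.0112) = 0.112, so δw = 1390.
Q = w + p: δQ = √(δw² + δp²) = √(1.93e+06 + 4.65e+05) = 1550
Q = 20900.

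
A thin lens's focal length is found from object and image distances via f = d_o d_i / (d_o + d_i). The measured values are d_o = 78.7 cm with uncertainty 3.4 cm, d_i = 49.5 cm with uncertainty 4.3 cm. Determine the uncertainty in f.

1.70 cm

∂f/∂d_o = (d_i/(d_o+d_i))² = 0.149;  ∂f/∂d_i = (d_o/(d_o+d_i))² = 0.377
δf = √((∂f/∂d_o · δd_o)² + (∂f/∂d_i · δd_i)²) = √(0.257 + 2.63) = 1.70 cm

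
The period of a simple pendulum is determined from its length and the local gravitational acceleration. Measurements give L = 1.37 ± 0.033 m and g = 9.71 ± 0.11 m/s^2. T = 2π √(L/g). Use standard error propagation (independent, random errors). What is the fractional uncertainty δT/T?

0.0133

T is a product of powers, so relative uncertainties combine in quadrature:
  (½·δL/L)² = (0.5×0.0241)² = 0.000145;  (−½·δg/g)² = (-0.5×0.0113)² = 3.21e-05
δT/T = √(0.000177) = 0.0133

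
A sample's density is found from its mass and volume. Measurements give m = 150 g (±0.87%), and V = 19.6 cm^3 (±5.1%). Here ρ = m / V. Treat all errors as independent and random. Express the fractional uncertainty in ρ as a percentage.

5.17%

Since ρ is a product/quotient, work with relative uncertainties:
  (1·δm/m)² = (1×0.00870)² = 7.57e-05;  (-1·δV/V)² = (-1×0.0510)² = 0.00260
δρ/ρ = √(0.00268) = 0.0517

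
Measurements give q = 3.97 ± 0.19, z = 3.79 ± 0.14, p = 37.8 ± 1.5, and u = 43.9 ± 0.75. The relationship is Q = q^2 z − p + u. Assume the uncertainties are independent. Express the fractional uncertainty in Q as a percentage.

9.65%

Let w = q^2·z = 59.7. δw/w = √((2·δq/q)² + (1·δz/z)²) = √(0.00916 + 0.00136) = 0.103, so δw = 6.13.
Q = w − p + u: δQ = √(δw² + δp² + δu²) = √(37.6 + 2.25 + 0.562) = 6.35
Q = 65.8, so δQ/Q = 6.35/65.8 = 0.0965.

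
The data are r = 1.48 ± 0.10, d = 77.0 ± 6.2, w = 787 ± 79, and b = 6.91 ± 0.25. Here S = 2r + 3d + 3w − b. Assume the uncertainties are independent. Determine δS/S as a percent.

9.19%

For a sum/difference, combine absolute errors in quadrature:
  (2·δr)² = 0.0400;  (3·δd)² = 346;  (3·δw)² = 56200;  (δb)² = 0.0625
δS = √(56500) = 238
S = 2590, so δS/S = 238/2590 = 0.0919.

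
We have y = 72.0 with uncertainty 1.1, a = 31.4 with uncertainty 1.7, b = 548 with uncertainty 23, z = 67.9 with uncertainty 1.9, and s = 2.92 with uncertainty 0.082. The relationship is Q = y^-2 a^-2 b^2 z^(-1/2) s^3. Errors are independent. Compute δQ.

Relative error in a monomial: (δQ/Q)² = Σ (nᵢ · δxᵢ/xᵢ)².
  (-2·δy/y)² = (-2×0.0153)² = 0.000934;  (-2·δa/a)² = (-2×0.0541)² = 0.0117;  (2·δb/b)² = (2×0.0420)² = 0.00705;  (−½·δz/z)² = (-0.5×0.0280)² = 0.000196;  (3·δs/s)² = (3×0.0281)² = 0.00710
δQ/Q = √(0.0270) = 0.164
Q = 0.178, so δQ = 0.164 × 0.178 = 0.0292.

0.0292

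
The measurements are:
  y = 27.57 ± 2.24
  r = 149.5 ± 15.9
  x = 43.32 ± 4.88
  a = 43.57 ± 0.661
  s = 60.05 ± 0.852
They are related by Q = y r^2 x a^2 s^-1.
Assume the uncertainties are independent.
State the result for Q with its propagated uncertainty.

Relative error in a monomial: (δQ/Q)² = Σ (nᵢ · δxᵢ/xᵢ)².
  (1·δy/y)² = (1×0.0812)² = 0.00660;  (2·δr/r)² = (2×0.106)² = 0.0452;  (1·δx/x)² = (1×0.113)² = 0.0127;  (2·δa/a)² = (2×0.0152)² = 0.000921;  (-1·δs/s)² = (-1×0.0142)² = 0.000201
δQ/Q = √(0.0657) = 0.256
Q = 8.439e+08, so δQ = 0.256 × 8.439e+08 = 2.16e+08.

(8.439 ± 2.16) × 10^8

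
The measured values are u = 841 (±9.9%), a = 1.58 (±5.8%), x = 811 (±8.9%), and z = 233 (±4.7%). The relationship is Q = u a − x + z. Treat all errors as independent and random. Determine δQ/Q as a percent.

22.5%

Let p = u·a = 1330. δp/p = √((1·δu/u)² + (1·δa/a)²) = √(0.00980 + 0.00336) = 0.115, so δp = 152.
Q = p − x + z: δQ = √(δp² + δx² + δz²) = √(23200 + 5210 + 120) = 169
Q = 751, so δQ/Q = 169/751 = 0.225.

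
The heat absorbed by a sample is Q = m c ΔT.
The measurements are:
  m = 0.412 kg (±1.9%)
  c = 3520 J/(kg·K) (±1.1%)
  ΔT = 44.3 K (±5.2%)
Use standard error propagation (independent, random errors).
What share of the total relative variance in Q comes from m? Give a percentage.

11.3%

(δQ/Q)² = (1·δm/m)² + (1·δc/c)² + (1·δΔT/ΔT)²
  m term: (1×0.0190)² = 0.000361
  c term: (1×0.0110)² = 0.000121
  ΔT term: (1×0.0520)² = 0.00270
Total = 0.00319. Share from m = 0.000361/0.00319 = 0.113.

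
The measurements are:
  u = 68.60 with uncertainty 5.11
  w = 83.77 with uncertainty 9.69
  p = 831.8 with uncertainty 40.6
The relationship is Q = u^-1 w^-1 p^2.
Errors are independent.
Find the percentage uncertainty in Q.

For a monomial Q ∝ u^-1, w^-1, p^2, fractional errors add in quadrature:
  (-1·δu/u)² = (-1×0.0745)² = 0.00555;  (-1·δw/w)² = (-1×0.116)² = 0.0134;  (2·δp/p)² = (2×0.0488)² = 0.00953
δQ/Q = √(0.0285) = 0.169

16.9%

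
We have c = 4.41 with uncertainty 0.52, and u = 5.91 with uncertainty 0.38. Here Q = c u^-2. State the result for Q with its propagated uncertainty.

Q is a product of powers, so relative uncertainties combine in quadrature:
  (1·δc/c)² = (1×0.118)² = 0.0139;  (-2·δu/u)² = (-2×0.0643)² = 0.0165
δQ/Q = √(0.0304) = 0.174
Q = 0.126, so δQ = 0.174 × 0.126 = 0.0220.

0.126 ± 0.0220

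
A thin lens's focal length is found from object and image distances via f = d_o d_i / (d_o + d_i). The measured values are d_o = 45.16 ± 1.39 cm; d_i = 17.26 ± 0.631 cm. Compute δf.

∂f/∂d_o = (d_i/(d_o+d_i))² = 0.0765;  ∂f/∂d_i = (d_o/(d_o+d_i))² = 0.523
δf = √((∂f/∂d_o · δd_o)² + (∂f/∂d_i · δd_i)²) = √(0.0113 + 0.109) = 0.347 cm

0.347 cm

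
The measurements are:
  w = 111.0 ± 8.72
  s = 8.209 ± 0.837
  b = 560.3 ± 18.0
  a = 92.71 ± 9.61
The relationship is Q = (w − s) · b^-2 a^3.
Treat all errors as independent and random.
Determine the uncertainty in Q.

Let u = w − s = 102.8. δu = √(δw² + δs²) = √(76.0 + 0.701) = 8.76, so δu/u = 0.0852.
Q is then a monomial in u, b, a:
δQ/Q = √((δu/u)² + (-2·δb/b)² + (3·δa/a)²) = √(0.00726 + 0.00413 + 0.0967) = 0.329
Q = 260.9, so δQ = 0.329 × 260.9 = 85.8.

85.8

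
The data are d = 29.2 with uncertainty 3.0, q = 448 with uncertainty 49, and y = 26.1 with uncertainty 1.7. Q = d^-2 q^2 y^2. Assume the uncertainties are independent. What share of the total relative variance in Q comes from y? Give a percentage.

(δQ/Q)² = (-2·δd/d)² + (2·δq/q)² + (2·δy/y)²
  d term: (-2×0.103)² = 0.0422
  q term: (2×0.109)² = 0.0479
  y term: (2×0.0651)² = 0.0170
Total = 0.107. Share from y = 0.0170/0.107 = 0.159.

15.9%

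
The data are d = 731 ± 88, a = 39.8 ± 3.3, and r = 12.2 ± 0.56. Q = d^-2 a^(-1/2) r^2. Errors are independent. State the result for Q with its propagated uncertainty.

(4.42 ± 1.15) × 10^-5

For a monomial Q ∝ d^-2, a^(-1/2), r^2, fractional errors add in quadrature:
  (-2·δd/d)² = (-2×0.120)² = 0.0580;  (−½·δa/a)² = (-0.5×0.0829)² = 0.00172;  (2·δr/r)² = (2×0.0459)² = 0.00843
δQ/Q = √(0.0681) = 0.261
Q = 4.42e-05, so δQ = 0.261 × 4.42e-05 = 1.15e-05.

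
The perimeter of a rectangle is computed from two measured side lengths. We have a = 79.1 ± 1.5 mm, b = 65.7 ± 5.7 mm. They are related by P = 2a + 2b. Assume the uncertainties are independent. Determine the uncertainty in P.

11.8 mm

Absolute uncertainties add in quadrature for a linear combination:
  (2·δa)² = 9.00;  (2·δb)² = 130
δP = √(139) = 11.8 mm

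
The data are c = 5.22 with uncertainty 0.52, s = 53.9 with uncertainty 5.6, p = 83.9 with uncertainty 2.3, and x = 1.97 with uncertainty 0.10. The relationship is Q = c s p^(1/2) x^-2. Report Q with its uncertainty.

Products/powers → add relative errors in quadrature, weighted by exponent:
  (1·δc/c)² = (1×0.0996)² = 0.00992;  (1·δs/s)² = (1×0.104)² = 0.0108;  (½·δp/p)² = (0.5×0.0274)² = 0.000188;  (-2·δx/x)² = (-2×0.0508)² = 0.0103
δQ/Q = √(0.0312) = 0.177
Q = 664, so δQ = 0.177 × 664 = 117.

664 ± 117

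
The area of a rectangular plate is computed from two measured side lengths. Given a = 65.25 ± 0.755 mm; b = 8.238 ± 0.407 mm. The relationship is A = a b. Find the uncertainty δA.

Since A is a product/quotient, work with relative uncertainties:
  (1·δa/a)² = (1×0.0116)² = 0.000134;  (1·δb/b)² = (1×0.0494)² = 0.00244
δA/A = √(0.00257) = 0.0507
A = 537.5 mm^2, so δA = 0.0507 × 537.5 = 27.3 mm^2.

27.3 mm^2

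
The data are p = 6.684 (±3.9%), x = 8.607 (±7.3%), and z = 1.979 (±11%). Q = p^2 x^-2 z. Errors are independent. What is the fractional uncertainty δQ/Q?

Each factor contributes (exponent × relative error)² to (δQ/Q)²:
  (2·δp/p)² = (2×0.0390)² = 0.00608;  (-2·δx/x)² = (-2×0.0730)² = 0.0213;  (1·δz/z)² = (1×0.110)² = 0.0121
δQ/Q = √(0.0395) = 0.199

0.199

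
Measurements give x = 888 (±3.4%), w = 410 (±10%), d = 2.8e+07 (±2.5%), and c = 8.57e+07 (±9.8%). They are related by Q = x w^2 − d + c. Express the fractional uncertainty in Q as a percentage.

Let p = x·w^2 = 1.49e+08. δp/p = √((1·δx/x)² + (2·δw/w)²) = √(0.00116 + 0.0400) = 0.203, so δp = 3.03e+07.
Q = p − d + c: δQ = √(δp² + δd² + δc²) = √(9.17e+14 + 4.9e+11 + 7.05e+13) = 3.14e+07
Q = 2.07e+08, so δQ/Q = 3.14e+07/2.07e+08 = 0.152.

15.2%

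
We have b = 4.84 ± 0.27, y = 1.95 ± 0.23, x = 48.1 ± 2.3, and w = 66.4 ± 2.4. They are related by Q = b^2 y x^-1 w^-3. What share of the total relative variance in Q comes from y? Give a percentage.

34.4%

(δQ/Q)² = (2·δb/b)² + (1·δy/y)² + (-1·δx/x)² + (-3·δw/w)²
  b term: (2×0.0558)² = 0.0124
  y term: (1×0.118)² = 0.0139
  x term: (-1×0.0478)² = 0.00229
  w term: (-3×0.0361)² = 0.0118
Total = 0.0404. Share from y = 0.0139/0.0404 = 0.344.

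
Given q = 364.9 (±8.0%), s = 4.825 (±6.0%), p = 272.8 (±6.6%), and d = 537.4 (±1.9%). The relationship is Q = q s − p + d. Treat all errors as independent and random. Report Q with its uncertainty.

Let w = q·s = 1761. δw/w = √((1·δq/q)² + (1·δs/s)²) = √(0.00640 + 0.00360) = 0.100, so δw = 176.
Q = w − p + d: δQ = √(δw² + δp² + δd²) = √(31000 + 324 + 104) = 177
Q = 2025.

2025 ± 177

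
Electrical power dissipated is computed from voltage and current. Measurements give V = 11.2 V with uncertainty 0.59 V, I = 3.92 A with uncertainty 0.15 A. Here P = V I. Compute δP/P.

0.0651

Relative error in a monomial: (δP/P)² = Σ (nᵢ · δxᵢ/xᵢ)².
  (1·δV/V)² = (1×0.0527)² = 0.00278;  (1·δI/I)² = (1×0.0383)² = 0.00146
δP/P = √(0.00424) = 0.0651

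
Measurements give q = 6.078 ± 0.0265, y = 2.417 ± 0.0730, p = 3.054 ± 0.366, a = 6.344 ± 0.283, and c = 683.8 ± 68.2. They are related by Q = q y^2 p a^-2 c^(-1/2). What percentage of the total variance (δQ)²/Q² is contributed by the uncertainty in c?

8.73%

(δQ/Q)² = (1·δq/q)² + (2·δy/y)² + (1·δp/p)² + (-2·δa/a)² + (−½·δc/c)²
  q term: (1×0.00436)² = 1.9e-05
  y term: (2×0.0302)² = 0.00365
  p term: (1×0.120)² = 0.0144
  a term: (-2×0.0446)² = 0.00796
  c term: (-0.5×0.0997)² = 0.00249
Total = 0.0285. Share from c = 0.00249/0.0285 = 0.0873.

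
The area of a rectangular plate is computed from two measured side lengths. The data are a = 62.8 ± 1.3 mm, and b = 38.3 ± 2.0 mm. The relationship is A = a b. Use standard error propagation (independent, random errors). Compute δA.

A is a product of powers, so relative uncertainties combine in quadrature:
  (1·δa/a)² = (1×0.0207)² = 0.000429;  (1·δb/b)² = (1×0.0522)² = 0.00273
δA/A = √(0.00316) = 0.0562
A = 2410 mm^2, so δA = 0.0562 × 2410 = 135 mm^2.

135 mm^2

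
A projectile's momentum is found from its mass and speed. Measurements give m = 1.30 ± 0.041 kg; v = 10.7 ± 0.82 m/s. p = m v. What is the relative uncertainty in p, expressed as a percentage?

For a monomial p ∝ m, v, fractional errors add in quadrature:
  (1·δm/m)² = (1×0.0315)² = 0.000995;  (1·δv/v)² = (1×0.0766)² = 0.00587
δp/p = √(0.00687) = 0.0829

8.29%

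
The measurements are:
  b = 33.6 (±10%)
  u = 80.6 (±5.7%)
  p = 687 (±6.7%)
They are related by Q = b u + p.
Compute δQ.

315

Let w = b·u = 2710. δw/w = √((1·δb/b)² + (1·δu/u)²) = √(0.0100 + 0.00325) = 0.115, so δw = 312.
Q = w + p: δQ = √(δw² + δp²) = √(97200 + 2120) = 315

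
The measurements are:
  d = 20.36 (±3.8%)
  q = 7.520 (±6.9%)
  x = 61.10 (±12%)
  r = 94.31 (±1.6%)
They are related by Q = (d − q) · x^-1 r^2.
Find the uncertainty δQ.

269

Let u = d − q = 12.84. δu = √(δd² + δq²) = √(0.599 + 0.269) = 0.932, so δu/u = 0.0726.
Q is then a monomial in u, x, r:
δQ/Q = √((δu/u)² + (-1·δx/x)² + (2·δr/r)²) = √(0.00526 + 0.0144 + 0.00102) = 0.144
Q = 1869, so δQ = 0.144 × 1869 = 269.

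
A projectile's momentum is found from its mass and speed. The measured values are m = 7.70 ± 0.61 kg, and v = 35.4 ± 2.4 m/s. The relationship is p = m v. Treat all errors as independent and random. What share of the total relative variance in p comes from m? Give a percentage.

(δp/p)² = (1·δm/m)² + (1·δv/v)²
  m term: (1×0.0792)² = 0.00628
  v term: (1×0.0678)² = 0.00460
Total = 0.0109. Share from m = 0.00628/0.0109 = 0.577.

57.7%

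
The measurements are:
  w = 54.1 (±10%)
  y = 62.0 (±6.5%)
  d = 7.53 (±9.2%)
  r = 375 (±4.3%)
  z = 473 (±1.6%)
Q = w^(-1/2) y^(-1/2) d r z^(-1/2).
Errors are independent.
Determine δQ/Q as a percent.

Products/powers → add relative errors in quadrature, weighted by exponent:
  (−½·δw/w)² = (-0.5×0.100)² = 0.00250;  (−½·δy/y)² = (-0.5×0.0650)² = 0.00106;  (1·δd/d)² = (1×0.0920)² = 0.00846;  (1·δr/r)² = (1×0.0430)² = 0.00185;  (−½·δz/z)² = (-0.5×0.0160)² = 6.4e-05
δQ/Q = √(0.0139) = 0.118

11.8%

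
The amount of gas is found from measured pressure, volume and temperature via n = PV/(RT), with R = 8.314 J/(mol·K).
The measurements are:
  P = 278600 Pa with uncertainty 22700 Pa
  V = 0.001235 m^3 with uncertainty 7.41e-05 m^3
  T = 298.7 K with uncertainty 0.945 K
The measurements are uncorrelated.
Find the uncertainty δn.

Each factor contributes (exponent × relative error)² to (δn/n)²:
  (1·δP/P)² = (1×0.0815)² = 0.00664;  (1·δV/V)² = (1×0.0600)² = 0.00360;  (-1·δT/T)² = (-1×0.00316)² = 1e-05
δn/n = √(0.0102) = 0.101
n = 0.1385 mol, so δn = 0.101 × 0.1385 = 0.0140 mol.

0.0140 mol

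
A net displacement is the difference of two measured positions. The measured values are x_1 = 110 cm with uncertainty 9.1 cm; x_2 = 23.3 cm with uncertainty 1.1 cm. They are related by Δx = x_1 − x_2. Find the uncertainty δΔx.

9.17 cm

Absolute uncertainties add in quadrature for a linear combination:
  (δx_1)² = 82.8;  (δx_2)² = 1.21
δΔx = √(84.0) = 9.17 cm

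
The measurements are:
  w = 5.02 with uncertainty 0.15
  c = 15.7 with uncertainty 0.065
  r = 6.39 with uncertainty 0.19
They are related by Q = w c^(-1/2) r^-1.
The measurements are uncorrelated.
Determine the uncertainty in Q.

For a monomial Q ∝ w, c^(-1/2), r^-1, fractional errors add in quadrature:
  (1·δw/w)² = (1×0.0299)² = 0.000893;  (−½·δc/c)² = (-0.5×0.00414)² = 4.29e-06;  (-1·δr/r)² = (-1×0.0297)² = 0.000884
δQ/Q = √(0.00178) = 0.0422
Q = 0.198, so δQ = 0.0422 × 0.198 = 0.00837.

0.00837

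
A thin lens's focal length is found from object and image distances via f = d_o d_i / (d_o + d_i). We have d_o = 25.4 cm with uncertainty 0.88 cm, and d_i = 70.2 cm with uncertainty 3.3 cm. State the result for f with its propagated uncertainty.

∂f/∂d_o = (d_i/(d_o+d_i))² = 0.539;  ∂f/∂d_i = (d_o/(d_o+d_i))² = 0.0706
δf = √((∂f/∂d_o · δd_o)² + (∂f/∂d_i · δd_i)²) = √(0.225 + 0.0543) = 0.529 cm
f = 18.7 cm.

18.7 ± 0.529 cm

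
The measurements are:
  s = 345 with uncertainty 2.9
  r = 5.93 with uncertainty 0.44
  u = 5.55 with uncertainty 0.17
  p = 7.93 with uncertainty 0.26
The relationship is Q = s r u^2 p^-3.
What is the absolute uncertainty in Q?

Relative error in a monomial: (δQ/Q)² = Σ (nᵢ · δxᵢ/xᵢ)².
  (1·δs/s)² = (1×0.00841)² = 7.07e-05;  (1·δr/r)² = (1×0.0742)² = 0.00551;  (2·δu/u)² = (2×0.0306)² = 0.00375;  (-3·δp/p)² = (-3×0.0328)² = 0.00967
δQ/Q = √(0.0190) = 0.138
Q = 126, so δQ = 0.138 × 126 = 17.4.

17.4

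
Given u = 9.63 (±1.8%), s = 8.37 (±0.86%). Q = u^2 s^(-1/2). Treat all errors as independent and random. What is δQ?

1.16

Q is a product of powers, so relative uncertainties combine in quadrature:
  (2·δu/u)² = (2×0.0180)² = 0.00130;  (−½·δs/s)² = (-0.5×0.00860)² = 1.85e-05
δQ/Q = √(0.00131) = 0.0363
Q = 32.1, so δQ = 0.0363 × 32.1 = 1.16.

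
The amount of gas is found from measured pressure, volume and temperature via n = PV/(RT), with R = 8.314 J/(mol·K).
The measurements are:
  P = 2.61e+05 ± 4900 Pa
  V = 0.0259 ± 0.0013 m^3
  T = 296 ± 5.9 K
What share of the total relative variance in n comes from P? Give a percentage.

(δn/n)² = (1·δP/P)² + (1·δV/V)² + (-1·δT/T)²
  P term: (1×0.0188)² = 0.000352
  V term: (1×0.0502)² = 0.00252
  T term: (-1×0.0199)² = 0.000397
Total = 0.00327. Share from P = 0.000352/0.00327 = 0.108.

10.8%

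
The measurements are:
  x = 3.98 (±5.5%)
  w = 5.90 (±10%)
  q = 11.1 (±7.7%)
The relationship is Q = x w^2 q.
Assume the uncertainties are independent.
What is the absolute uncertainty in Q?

340

For a monomial Q ∝ x, w^2, q, fractional errors add in quadrature:
  (1·δx/x)² = (1×0.0550)² = 0.00302;  (2·δw/w)² = (2×0.100)² = 0.0400;  (1·δq/q)² = (1×0.0770)² = 0.00593
δQ/Q = √(0.0490) = 0.221
Q = 1540, so δQ = 0.221 × 1540 = 340.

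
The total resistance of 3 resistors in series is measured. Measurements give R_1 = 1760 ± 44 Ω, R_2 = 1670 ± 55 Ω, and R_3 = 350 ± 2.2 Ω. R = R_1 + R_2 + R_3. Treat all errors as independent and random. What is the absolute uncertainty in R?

70.5 Ω

For a sum/difference, combine absolute errors in quadrature:
  (δR_1)² = 1940;  (δR_2)² = 3020;  (δR_3)² = 4.84
δR = √(4970) = 70.5 Ω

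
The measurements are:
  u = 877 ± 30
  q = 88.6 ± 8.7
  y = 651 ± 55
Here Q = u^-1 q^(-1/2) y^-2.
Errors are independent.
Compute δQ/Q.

Products/powers → add relative errors in quadrature, weighted by exponent:
  (-1·δu/u)² = (-1×0.0342)² = 0.00117;  (−½·δq/q)² = (-0.5×0.0982)² = 0.00241;  (-2·δy/y)² = (-2×0.0845)² = 0.0286
δQ/Q = √(0.0321) = 0.179

0.179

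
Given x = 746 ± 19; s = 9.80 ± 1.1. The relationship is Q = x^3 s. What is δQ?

5.52e+08

Products/powers → add relative errors in quadrature, weighted by exponent:
  (3·δx/x)² = (3×0.0255)² = 0.00584;  (1·δs/s)² = (1×0.112)² = 0.0126
δQ/Q = √(0.0184) = 0.136
Q = 4.07e+09, so δQ = 0.136 × 4.07e+09 = 5.52e+08.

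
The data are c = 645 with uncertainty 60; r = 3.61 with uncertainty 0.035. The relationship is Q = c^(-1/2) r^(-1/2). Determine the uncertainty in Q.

0.000969

Each factor contributes (exponent × relative error)² to (δQ/Q)²:
  (−½·δc/c)² = (-0.5×0.0930)² = 0.00216;  (−½·δr/r)² = (-0.5×0.00970)² = 2.35e-05
δQ/Q = √(0.00219) = 0.0468
Q = 0.0207, so δQ = 0.0468 × 0.0207 = 0.000969.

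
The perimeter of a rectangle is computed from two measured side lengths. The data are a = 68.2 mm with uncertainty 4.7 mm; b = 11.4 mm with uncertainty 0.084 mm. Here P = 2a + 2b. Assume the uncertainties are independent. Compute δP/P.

0.0591

Sums and differences: (δP)² = Σ (cᵢ δxᵢ)².
  (2·δa)² = 88.4;  (2·δb)² = 0.0282
δP = √(88.4) = 9.40 mm
P = 159 mm, so δP/P = 9.40/159 = 0.0591.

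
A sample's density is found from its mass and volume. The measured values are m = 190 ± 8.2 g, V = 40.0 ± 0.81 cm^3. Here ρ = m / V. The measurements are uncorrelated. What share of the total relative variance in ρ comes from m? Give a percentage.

82.0%

(δρ/ρ)² = (1·δm/m)² + (-1·δV/V)²
  m term: (1×0.0432)² = 0.00186
  V term: (-1×0.0203)² = 0.000410
Total = 0.00227. Share from m = 0.00186/0.00227 = 0.820.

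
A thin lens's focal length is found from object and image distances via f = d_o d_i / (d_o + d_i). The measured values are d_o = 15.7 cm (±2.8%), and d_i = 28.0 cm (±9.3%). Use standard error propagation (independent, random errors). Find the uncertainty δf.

0.381 cm

∂f/∂d_o = (d_i/(d_o+d_i))² = 0.411;  ∂f/∂d_i = (d_o/(d_o+d_i))² = 0.129
δf = √((∂f/∂d_o · δd_o)² + (∂f/∂d_i · δd_i)²) = √(0.0326 + 0.113) = 0.381 cm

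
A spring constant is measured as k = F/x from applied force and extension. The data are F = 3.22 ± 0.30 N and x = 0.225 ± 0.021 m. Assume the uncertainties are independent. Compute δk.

1.89 N/m

Relative error in a monomial: (δk/k)² = Σ (nᵢ · δxᵢ/xᵢ)².
  (1·δF/F)² = (1×0.0932)² = 0.00868;  (-1·δx/x)² = (-1×0.0933)² = 0.00871
δk/k = √(0.0174) = 0.132
k = 14.3 N/m, so δk = 0.132 × 14.3 = 1.89 N/m.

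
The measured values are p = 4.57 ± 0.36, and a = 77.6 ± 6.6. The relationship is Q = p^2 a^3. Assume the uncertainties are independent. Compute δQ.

Q is a product of powers, so relative uncertainties combine in quadrature:
  (2·δp/p)² = (2×0.0788)² = 0.0248;  (3·δa/a)² = (3×0.0851)² = 0.0651
δQ/Q = √(0.0899) = 0.300
Q = 9.76e+06, so δQ = 0.300 × 9.76e+06 = 2.93e+06.

2.93e+06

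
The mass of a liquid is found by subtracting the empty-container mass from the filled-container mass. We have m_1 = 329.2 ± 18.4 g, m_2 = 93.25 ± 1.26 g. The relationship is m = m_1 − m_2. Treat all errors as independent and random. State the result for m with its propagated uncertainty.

m is a linear combination, so absolute uncertainties add in quadrature:
  (δm_1)² = 339;  (δm_2)² = 1.59
δm = √(340) = 18.4 g
m = 235.9 g.

235.9 ± 18.4 g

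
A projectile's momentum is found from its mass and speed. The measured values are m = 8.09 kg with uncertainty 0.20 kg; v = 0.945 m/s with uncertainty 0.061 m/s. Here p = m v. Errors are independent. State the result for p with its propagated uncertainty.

7.65 ± 0.528 kg·m/s

Relative error in a monomial: (δp/p)² = Σ (nᵢ · δxᵢ/xᵢ)².
  (1·δm/m)² = (1×0.0247)² = 0.000611;  (1·δv/v)² = (1×0.0646)² = 0.00417
δp/p = √(0.00478) = 0.0691
p = 7.65 kg·m/s, so δp = 0.0691 × 7.65 = 0.528 kg·m/s.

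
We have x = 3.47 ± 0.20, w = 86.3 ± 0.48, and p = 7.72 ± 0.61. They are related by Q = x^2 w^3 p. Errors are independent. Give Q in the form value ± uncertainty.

(5.97 ± 0.841) × 10^7

For a monomial Q ∝ x^2, w^3, p, fractional errors add in quadrature:
  (2·δx/x)² = (2×0.0576)² = 0.0133;  (3·δw/w)² = (3×0.00556)² = 0.000278;  (1·δp/p)² = (1×0.0790)² = 0.00624
δQ/Q = √(0.0198) = 0.141
Q = 5.97e+07, so δQ = 0.141 × 5.97e+07 = 8.41e+06.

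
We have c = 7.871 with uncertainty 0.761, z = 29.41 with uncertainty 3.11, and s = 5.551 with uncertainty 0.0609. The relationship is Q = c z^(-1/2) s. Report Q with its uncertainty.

For a monomial Q ∝ c, z^(-1/2), s, fractional errors add in quadrature:
  (1·δc/c)² = (1×0.0967)² = 0.00935;  (−½·δz/z)² = (-0.5×0.106)² = 0.00280;  (1·δs/s)² = (1×0.0110)² = 0.000120
δQ/Q = √(0.0123) = 0.111
Q = 8.057, so δQ = 0.111 × 8.057 = 0.892.

8.057 ± 0.892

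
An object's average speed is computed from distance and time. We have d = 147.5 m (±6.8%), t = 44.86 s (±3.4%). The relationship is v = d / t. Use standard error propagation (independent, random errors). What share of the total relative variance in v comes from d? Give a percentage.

(δv/v)² = (1·δd/d)² + (-1·δt/t)²
  d term: (1×0.0680)² = 0.00462
  t term: (-1×0.0340)² = 0.00116
Total = 0.00578. Share from d = 0.00462/0.00578 = 0.800.

80.0%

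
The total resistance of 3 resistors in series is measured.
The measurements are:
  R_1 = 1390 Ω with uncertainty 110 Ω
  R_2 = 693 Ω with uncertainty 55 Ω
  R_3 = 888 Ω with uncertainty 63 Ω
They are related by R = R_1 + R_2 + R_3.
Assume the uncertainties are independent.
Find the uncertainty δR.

138 Ω

Absolute uncertainties add in quadrature for a linear combination:
  (δR_1)² = 12100;  (δR_2)² = 3020;  (δR_3)² = 3970
δR = √(19100) = 138 Ω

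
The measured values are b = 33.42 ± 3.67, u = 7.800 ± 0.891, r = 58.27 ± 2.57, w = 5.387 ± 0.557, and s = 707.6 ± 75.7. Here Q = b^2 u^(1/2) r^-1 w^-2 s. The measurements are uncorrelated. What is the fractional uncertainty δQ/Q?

0.328

Products/powers → add relative errors in quadrature, weighted by exponent:
  (2·δb/b)² = (2×0.110)² = 0.0482;  (½·δu/u)² = (0.5×0.114)² = 0.00326;  (-1·δr/r)² = (-1×0.0441)² = 0.00195;  (-2·δw/w)² = (-2×0.103)² = 0.0428;  (1·δs/s)² = (1×0.107)² = 0.0114
δQ/Q = √(0.108) = 0.328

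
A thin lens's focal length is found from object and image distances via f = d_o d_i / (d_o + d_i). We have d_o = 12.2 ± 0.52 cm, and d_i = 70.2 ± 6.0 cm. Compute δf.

0.400 cm

∂f/∂d_o = (d_i/(d_o+d_i))² = 0.726;  ∂f/∂d_i = (d_o/(d_o+d_i))² = 0.0219
δf = √((∂f/∂d_o · δd_o)² + (∂f/∂d_i · δd_i)²) = √(0.142 + 0.0173) = 0.400 cm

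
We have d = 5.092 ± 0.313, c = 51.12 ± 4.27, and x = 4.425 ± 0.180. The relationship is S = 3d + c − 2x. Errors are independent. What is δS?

4.39

S is a linear combination, so absolute uncertainties add in quadrature:
  (3·δd)² = 0.882;  (δc)² = 18.2;  (2·δx)² = 0.130
δS = √(19.2) = 4.39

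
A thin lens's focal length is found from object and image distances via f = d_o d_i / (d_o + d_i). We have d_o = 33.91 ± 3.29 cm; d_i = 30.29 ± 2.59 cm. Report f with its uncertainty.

16.00 ± 1.03 cm

∂f/∂d_o = (d_i/(d_o+d_i))² = 0.223;  ∂f/∂d_i = (d_o/(d_o+d_i))² = 0.279
δf = √((∂f/∂d_o · δd_o)² + (∂f/∂d_i · δd_i)²) = √(0.536 + 0.522) = 1.03 cm
f = 16.00 cm.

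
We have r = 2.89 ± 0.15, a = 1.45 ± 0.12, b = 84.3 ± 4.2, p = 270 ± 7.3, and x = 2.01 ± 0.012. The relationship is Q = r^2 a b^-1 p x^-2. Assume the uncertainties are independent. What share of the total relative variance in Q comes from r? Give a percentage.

51.4%

(δQ/Q)² = (2·δr/r)² + (1·δa/a)² + (-1·δb/b)² + (1·δp/p)² + (-2·δx/x)²
  r term: (2×0.0519)² = 0.0108
  a term: (1×0.0828)² = 0.00685
  b term: (-1×0.0498)² = 0.00248
  p term: (1×0.0270)² = 0.000731
  x term: (-2×0.00597)² = 0.000143
Total = 0.0210. Share from r = 0.0108/0.0210 = 0.514.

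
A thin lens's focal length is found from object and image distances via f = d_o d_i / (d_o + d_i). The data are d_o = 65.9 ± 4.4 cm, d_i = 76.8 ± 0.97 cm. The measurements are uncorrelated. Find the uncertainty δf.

1.29 cm

∂f/∂d_o = (d_i/(d_o+d_i))² = 0.290;  ∂f/∂d_i = (d_o/(d_o+d_i))² = 0.213
δf = √((∂f/∂d_o · δd_o)² + (∂f/∂d_i · δd_i)²) = √(1.62 + 0.0428) = 1.29 cm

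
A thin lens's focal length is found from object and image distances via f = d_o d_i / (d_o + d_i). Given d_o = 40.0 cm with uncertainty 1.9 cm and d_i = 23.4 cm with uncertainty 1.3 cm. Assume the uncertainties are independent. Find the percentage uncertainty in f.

3.92%

∂f/∂d_o = (d_i/(d_o+d_i))² = 0.136;  ∂f/∂d_i = (d_o/(d_o+d_i))² = 0.398
δf = √((∂f/∂d_o · δd_o)² + (∂f/∂d_i · δd_i)²) = √(0.0670 + 0.268) = 0.579 cm
f = 14.8 cm, so δf/f = 0.579/14.8 = 0.0392.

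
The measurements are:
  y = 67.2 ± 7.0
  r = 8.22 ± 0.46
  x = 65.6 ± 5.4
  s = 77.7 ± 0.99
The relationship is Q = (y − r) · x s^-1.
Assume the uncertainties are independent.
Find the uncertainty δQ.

Let u = y − r = 59.0. δu = √(δy² + δr²) = √(49.0 + 0.212) = 7.02, so δu/u = 0.119.
Q is then a monomial in u, x, s:
δQ/Q = √((δu/u)² + (1·δx/x)² + (-1·δs/s)²) = √(0.0141 + 0.00678 + 0.000162) = 0.145
Q = 49.8, so δQ = 0.145 × 49.8 = 7.23.

7.23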